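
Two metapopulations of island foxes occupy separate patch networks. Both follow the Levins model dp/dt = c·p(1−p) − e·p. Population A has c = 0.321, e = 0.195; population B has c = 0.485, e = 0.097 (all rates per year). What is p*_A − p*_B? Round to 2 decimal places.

A: p*_A = 1 − 0.195/0.321 = 0.3925.
B: p*_B = 1 − 0.097/0.485 = 0.8000.
p*_A − p*_B = 0.3925 − 0.8000 = -0.4075.

-0.41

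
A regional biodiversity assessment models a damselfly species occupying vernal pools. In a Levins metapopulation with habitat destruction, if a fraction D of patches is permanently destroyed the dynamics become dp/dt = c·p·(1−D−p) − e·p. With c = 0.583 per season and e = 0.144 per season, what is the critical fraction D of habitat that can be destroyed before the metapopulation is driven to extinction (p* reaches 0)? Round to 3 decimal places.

The nontrivial equilibrium is p* = (1−D) − e/c; extinction occurs when this hits zero.
So D_crit = 1 − e/c = 1 − 0.144/0.583 = 1 − 0.2470 = 0.7530.
Note this equals the original equilibrium occupancy — the Levins extinction-debt result.

0.753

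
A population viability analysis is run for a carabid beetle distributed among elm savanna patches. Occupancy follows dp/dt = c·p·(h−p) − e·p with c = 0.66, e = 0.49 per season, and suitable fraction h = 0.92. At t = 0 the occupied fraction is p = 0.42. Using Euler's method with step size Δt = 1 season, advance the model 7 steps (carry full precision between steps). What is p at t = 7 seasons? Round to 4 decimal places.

0.2280

Update rule: p ← p + [c·p·(h−p) − e·p]·Δt with Δt = 1.
  1  |  dp/dt·Δt = -0.067200  |  p_1 = 0.352800
  2  |  dp/dt·Δt = -0.040801  |  p_2 = 0.311999
  3  |  dp/dt·Δt = -0.027680  |  p_3 = 0.284319
  4  |  dp/dt·Δt = -0.020030  |  p_4 = 0.264289
  5  |  dp/dt·Δt = -0.015125  |  p_5 = 0.249163
  6  |  dp/dt·Δt = -0.011772  |  p_6 = 0.237391
  7  |  dp/dt·Δt = -0.009372  |  p_7 = 0.228019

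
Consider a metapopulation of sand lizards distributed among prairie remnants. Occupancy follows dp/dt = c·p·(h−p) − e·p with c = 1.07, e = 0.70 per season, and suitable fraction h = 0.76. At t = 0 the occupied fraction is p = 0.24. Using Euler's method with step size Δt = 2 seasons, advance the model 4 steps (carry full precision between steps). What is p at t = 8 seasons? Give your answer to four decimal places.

Update rule: p ← p + [c·p·(h−p) − e·p]·Δt with Δt = 2.
p: 0.24000 → 0.17107  (Δp = -0.06893)
p: 0.17107 → 0.14717  (Δp = -0.02390)
p: 0.14717 → 0.13414  (Δp = -0.01303)
p: 0.13414 → 0.12600  (Δp = -0.00814)

0.1260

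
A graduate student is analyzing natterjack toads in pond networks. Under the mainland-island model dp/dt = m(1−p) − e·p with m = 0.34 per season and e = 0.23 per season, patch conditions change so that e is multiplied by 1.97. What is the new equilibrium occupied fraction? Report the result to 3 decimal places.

Before: p* = 0.34/(0.34+0.23) = 0.5965.
After: m = 0.34, e = 0.4531; p* = 0.34/0.7931 = 0.4287.

0.429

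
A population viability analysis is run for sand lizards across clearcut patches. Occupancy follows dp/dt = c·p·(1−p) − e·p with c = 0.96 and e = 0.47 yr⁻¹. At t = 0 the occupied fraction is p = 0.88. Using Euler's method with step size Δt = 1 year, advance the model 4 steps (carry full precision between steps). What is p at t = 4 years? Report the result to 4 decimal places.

Update rule: p ← p + [c·p·(1−p) − e·p]·Δt with Δt = 1.
p: 0.88000 → 0.56778  (Δp = -0.31222)
p: 0.56778 → 0.53651  (Δp = -0.03126)
p: 0.53651 → 0.52307  (Δp = -0.01344)
p: 0.52307 → 0.51672  (Δp = -0.00635)

0.5167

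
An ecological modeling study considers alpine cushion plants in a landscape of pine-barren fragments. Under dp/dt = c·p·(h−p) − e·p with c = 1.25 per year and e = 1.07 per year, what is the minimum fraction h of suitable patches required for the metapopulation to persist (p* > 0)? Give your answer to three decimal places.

p* = h − e/c is positive only when h > e/c.
h_min = e/c = 1.07/1.25 = 0.8560.

0.856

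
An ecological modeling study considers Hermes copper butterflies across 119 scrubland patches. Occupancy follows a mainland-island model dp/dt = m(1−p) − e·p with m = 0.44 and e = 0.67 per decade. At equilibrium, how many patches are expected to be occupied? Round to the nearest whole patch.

p* = m/(m+e) = 0.44/1.1100 = 0.3964.
Expected occupied patches = N × p* = 119 × 0.3964 = 47.17 ≈ 47.

47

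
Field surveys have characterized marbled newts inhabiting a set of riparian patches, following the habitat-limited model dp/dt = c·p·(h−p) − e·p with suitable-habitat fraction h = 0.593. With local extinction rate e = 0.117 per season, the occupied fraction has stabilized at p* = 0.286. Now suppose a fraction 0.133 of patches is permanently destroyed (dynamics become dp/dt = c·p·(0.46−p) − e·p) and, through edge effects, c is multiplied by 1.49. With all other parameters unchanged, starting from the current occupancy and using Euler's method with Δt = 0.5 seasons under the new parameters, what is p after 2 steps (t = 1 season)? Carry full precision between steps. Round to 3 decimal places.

Balance c(h−p*) = e gives c = e/(0.593 − 0.28600) = 0.117/0.30700 = 0.38111.
Starting from p₀ = 0.28600; update p ← p + (dp/dt)·Δt with the new parameters.
  1  |  dp/dt·Δt = -0.002602  |  p_1 = 0.283398
  2  |  dp/dt·Δt = -0.002369  |  p_2 = 0.281030

0.281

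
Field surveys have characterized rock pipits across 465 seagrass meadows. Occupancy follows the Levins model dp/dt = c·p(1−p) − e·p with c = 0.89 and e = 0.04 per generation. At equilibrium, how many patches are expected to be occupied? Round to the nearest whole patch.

444

p* = 1 − e/c = 1 − 0.04/0.89 = 0.9551.
Expected occupied patches = N × p* = 465 × 0.9551 = 444.10 ≈ 444.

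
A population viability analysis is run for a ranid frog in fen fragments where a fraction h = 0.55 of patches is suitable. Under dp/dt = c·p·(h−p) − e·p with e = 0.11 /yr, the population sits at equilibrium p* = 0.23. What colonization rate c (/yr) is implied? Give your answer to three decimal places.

0.344

At equilibrium c(h−p*) = e, so c = e/(h−p*).
c = 0.11/(0.55 − 0.23) = 0.11/0.3200 = 0.3437.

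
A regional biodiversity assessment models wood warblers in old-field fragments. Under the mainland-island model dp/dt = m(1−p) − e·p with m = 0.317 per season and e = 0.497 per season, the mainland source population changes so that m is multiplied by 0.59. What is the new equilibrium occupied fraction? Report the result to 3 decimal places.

0.273

Before: p* = 0.317/(0.317+0.497) = 0.3894.
After: m = 0.18703, e = 0.497; p* = 0.18703/0.6840 = 0.2734.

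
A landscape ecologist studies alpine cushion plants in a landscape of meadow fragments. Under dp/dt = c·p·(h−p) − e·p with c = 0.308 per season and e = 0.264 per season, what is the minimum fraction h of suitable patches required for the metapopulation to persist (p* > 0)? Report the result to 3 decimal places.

0.857

p* = h − e/c is positive only when h > e/c.
h_min = e/c = 0.264/0.308 = 0.8571.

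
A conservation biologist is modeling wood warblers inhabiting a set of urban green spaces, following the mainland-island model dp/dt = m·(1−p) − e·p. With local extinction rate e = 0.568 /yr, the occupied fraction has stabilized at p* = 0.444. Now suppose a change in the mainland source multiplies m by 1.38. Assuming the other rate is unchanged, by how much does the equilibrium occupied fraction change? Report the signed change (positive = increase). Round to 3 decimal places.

Balance m(1−p*) = e·p* gives m = e·p*/(1−p*) = 0.568×0.44400/0.55600 = 0.45358.
New p* = m/(m+e) = 0.62594/(0.62594+0.56800) = 0.52426.
Δp* = 0.52426 − 0.44400 = +0.08026.

0.080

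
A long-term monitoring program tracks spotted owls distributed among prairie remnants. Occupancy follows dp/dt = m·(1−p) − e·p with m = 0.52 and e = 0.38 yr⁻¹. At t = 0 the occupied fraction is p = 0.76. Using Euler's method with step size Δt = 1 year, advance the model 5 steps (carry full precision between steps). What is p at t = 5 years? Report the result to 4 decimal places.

0.5778

Update rule: p ← p + [m·(1−p) − e·p]·Δt with Δt = 1.
  1  |  dp/dt·Δt = -0.164000  |  p_1 = 0.596000
  2  |  dp/dt·Δt = -0.016400  |  p_2 = 0.579600
  3  |  dp/dt·Δt = -0.001640  |  p_3 = 0.577960
  4  |  dp/dt·Δt = -0.000164  |  p_4 = 0.577796
  5  |  dp/dt·Δt = -0.000016  |  p_5 = 0.577780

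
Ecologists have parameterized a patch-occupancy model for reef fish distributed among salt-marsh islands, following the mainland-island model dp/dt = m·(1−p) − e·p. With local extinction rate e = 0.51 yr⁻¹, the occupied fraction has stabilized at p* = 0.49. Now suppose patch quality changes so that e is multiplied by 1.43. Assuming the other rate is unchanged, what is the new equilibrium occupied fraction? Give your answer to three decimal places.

Balance m(1−p*) = e·p* gives m = e·p*/(1−p*) = 0.51×0.49000/0.51000 = 0.49000.
New p* = m/(m+e) = 0.49000/(0.49000+0.72930) = 0.40187.

0.402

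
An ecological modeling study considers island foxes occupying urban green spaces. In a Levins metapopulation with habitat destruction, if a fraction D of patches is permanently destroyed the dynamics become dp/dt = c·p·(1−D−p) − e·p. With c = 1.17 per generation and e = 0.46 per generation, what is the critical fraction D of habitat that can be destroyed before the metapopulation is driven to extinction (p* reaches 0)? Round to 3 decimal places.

0.607

The nontrivial equilibrium is p* = (1−D) − e/c; extinction occurs when this hits zero.
So D_crit = 1 − e/c = 1 − 0.46/1.17 = 1 − 0.3932 = 0.6068.
Note this equals the original equilibrium occupancy — the Levins extinction-debt result.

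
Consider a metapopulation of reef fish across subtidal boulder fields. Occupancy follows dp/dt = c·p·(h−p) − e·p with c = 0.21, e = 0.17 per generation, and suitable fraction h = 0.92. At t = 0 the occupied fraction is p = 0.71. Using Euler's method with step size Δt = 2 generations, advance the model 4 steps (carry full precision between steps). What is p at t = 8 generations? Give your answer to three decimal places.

Update rule: p ← p + [c·p·(h−p) − e·p]·Δt with Δt = 2.
p: 0.71000 → 0.53122  (Δp = -0.17878)
p: 0.53122 → 0.43735  (Δp = -0.09387)
p: 0.43735 → 0.37731  (Δp = -0.06004)
p: 0.37731 → 0.33502  (Δp = -0.04228)

0.335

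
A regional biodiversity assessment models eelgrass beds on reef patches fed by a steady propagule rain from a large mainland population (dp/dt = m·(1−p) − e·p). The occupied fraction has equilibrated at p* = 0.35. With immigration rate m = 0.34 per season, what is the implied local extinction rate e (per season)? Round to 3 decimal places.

At equilibrium m(1−p*) = e·p*, so e = m(1−p*)/p*.
e = 0.34 × 0.6500 / 0.35 = 0.6314.

0.631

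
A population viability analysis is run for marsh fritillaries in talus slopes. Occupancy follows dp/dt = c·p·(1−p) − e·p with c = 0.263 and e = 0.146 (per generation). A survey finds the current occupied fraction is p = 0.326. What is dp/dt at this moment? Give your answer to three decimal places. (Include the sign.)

Colonization term: c·p·(1−p) = 0.263×0.326×0.6740 = 0.05779.
Extinction term: e·p = 0.04760.
dp/dt = 0.05779 − 0.04760 = 0.01019.

0.010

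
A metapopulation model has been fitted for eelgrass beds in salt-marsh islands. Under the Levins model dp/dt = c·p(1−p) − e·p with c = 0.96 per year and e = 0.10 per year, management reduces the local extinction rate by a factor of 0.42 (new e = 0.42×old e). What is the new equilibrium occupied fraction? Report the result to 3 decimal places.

Before: p* = 1 − 0.10/0.96 = 0.8958.
After the change, c = 0.96, e = 0.042, so p* = 1 − 0.042/0.96 = 0.9563.

0.956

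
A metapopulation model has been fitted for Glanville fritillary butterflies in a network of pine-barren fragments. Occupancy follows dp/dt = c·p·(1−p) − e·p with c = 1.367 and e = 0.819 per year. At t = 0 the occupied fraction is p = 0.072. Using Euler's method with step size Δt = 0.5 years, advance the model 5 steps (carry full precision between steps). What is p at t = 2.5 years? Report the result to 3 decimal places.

0.178

Update rule: p ← p + [c·p·(1−p) − e·p]·Δt with Δt = 0.5.
step 1: Δp = +0.01618, p = 0.08818
step 2: Δp = +0.01885, p = 0.10703
step 3: Δp = +0.02150, p = 0.12853
step 4: Δp = +0.02393, p = 0.15245
step 5: Δp = +0.02589, p = 0.17834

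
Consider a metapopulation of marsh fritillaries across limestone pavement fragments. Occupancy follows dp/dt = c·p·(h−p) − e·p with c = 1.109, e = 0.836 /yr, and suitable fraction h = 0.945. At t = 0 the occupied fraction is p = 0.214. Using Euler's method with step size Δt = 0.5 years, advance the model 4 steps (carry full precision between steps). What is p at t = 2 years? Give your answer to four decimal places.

Update rule: p ← p + [c·p·(h−p) − e·p]·Δt with Δt = 0.5.
p: 0.21400 → 0.21129  (Δp = -0.00271)
p: 0.21129 → 0.20893  (Δp = -0.00236)
p: 0.20893 → 0.20687  (Δp = -0.00206)
p: 0.20687 → 0.20507  (Δp = -0.00180)

0.2051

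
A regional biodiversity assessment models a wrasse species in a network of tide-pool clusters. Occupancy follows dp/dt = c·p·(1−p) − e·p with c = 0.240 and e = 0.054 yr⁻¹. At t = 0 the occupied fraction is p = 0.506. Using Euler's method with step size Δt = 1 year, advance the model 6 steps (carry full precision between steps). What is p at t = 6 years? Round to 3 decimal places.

0.666

Update rule: p ← p + [c·p·(1−p) − e·p]·Δt with Δt = 1.
step 1: Δp = +0.03267, p = 0.53867
step 2: Δp = +0.03055, p = 0.56922
step 3: Δp = +0.02811, p = 0.59733
step 4: Δp = +0.02547, p = 0.62280
step 5: Δp = +0.02275, p = 0.64555
step 6: Δp = +0.02006, p = 0.66561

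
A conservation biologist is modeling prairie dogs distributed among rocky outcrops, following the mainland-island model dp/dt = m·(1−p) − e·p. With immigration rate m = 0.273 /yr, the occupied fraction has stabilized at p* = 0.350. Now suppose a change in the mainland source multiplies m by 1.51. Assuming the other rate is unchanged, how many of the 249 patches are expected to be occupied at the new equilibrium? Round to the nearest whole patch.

112

Balance m(1−p*) = e·p* gives e = m(1−p*)/p* = 0.273×0.65000/0.35000 = 0.50700.
New p* = m/(m+e) = 0.41223/(0.41223+0.50700) = 0.44845.
Expected occupied = 249 × 0.44845 = 111.66 ≈ 112.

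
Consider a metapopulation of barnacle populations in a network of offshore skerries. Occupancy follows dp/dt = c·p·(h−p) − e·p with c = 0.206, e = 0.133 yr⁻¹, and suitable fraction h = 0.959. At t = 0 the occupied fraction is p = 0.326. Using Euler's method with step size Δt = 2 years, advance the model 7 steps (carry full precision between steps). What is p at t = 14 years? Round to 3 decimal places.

0.318

Update rule: p ← p + [c·p·(h−p) − e·p]·Δt with Δt = 2.
t = 2: p = 0.32600 + (-0.00170) = 0.32430
t = 4: p = 0.32430 + (-0.00146) = 0.32284
t = 6: p = 0.32284 + (-0.00126) = 0.32158
t = 8: p = 0.32158 + (-0.00109) = 0.32049
t = 10: p = 0.32049 + (-0.00094) = 0.31955
t = 12: p = 0.31955 + (-0.00081) = 0.31874
t = 14: p = 0.31874 + (-0.00071) = 0.31803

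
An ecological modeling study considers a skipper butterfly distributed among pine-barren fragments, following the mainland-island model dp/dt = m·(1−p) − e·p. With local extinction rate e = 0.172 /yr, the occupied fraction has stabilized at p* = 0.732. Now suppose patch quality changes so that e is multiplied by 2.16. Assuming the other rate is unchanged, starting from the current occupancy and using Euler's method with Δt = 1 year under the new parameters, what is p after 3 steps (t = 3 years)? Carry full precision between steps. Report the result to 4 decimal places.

Balance m(1−p*) = e·p* gives m = e·p*/(1−p*) = 0.172×0.73200/0.26800 = 0.46979.
Starting from p₀ = 0.73200; update p ← p + (dp/dt)·Δt with the new parameters.
p: 0.73200 → 0.58595  (Δp = -0.14605)
p: 0.58595 → 0.56278  (Δp = -0.02318)
p: 0.56278 → 0.55910  (Δp = -0.00368)

0.5591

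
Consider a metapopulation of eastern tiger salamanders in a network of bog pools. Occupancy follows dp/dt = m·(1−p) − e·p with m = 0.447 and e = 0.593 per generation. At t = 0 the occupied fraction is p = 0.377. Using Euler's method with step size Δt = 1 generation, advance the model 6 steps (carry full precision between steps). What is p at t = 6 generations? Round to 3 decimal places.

0.430

Update rule: p ← p + [m·(1−p) − e·p]·Δt with Δt = 1.
  1  |  dp/dt·Δt = +0.054920  |  p_1 = 0.431920
  2  |  dp/dt·Δt = -0.002197  |  p_2 = 0.429723
  3  |  dp/dt·Δt = +0.000088  |  p_3 = 0.429811
  4  |  dp/dt·Δt = -0.000004  |  p_4 = 0.429808
  5  |  dp/dt·Δt = +0.000000  |  p_5 = 0.429808
  6  |  dp/dt·Δt = -0.000000  |  p_6 = 0.429808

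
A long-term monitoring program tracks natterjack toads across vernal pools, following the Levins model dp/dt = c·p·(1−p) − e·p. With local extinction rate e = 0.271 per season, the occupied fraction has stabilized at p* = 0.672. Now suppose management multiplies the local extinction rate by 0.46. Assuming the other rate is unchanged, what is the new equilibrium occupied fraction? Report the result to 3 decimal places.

Balance c(1−p*) = e gives c = e/(1 − 0.67200) = 0.271/0.32800 = 0.82622.
New p* = 1 − e/c = 1 − 0.12466/0.82622 = 0.84912.

0.849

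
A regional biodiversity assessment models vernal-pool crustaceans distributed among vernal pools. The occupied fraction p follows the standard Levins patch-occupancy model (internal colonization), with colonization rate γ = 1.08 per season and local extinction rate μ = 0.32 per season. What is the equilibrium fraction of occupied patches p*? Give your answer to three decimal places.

Setting dp/dt = 0 and dividing through by p* gives γ·(1−p*) = μ.
So p* = 1 − μ/γ = 1 − 0.32/1.08 = 1 − 0.2963 = 0.7037.

0.704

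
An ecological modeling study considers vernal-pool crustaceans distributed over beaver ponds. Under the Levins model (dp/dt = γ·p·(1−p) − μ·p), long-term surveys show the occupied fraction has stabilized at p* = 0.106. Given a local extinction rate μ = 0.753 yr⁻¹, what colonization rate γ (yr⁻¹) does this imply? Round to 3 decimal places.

At equilibrium γ(1−p*) = μ, so γ = μ/(1−p*).
γ = 0.753/(1 − 0.106) = 0.753/0.8940 = 0.8423.

0.842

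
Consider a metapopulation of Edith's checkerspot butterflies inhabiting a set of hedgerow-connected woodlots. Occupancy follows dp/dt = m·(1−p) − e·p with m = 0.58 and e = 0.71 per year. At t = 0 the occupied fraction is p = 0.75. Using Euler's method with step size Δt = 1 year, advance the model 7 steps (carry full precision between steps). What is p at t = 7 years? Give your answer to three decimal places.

0.450

Update rule: p ← p + [m·(1−p) − e·p]·Δt with Δt = 1.
p: 0.75000 → 0.36250  (Δp = -0.38750)
p: 0.36250 → 0.47487  (Δp = +0.11237)
p: 0.47487 → 0.44229  (Δp = -0.03259)
p: 0.44229 → 0.45174  (Δp = +0.00945)
p: 0.45174 → 0.44900  (Δp = -0.00274)
p: 0.44900 → 0.44979  (Δp = +0.00079)
p: 0.44979 → 0.44956  (Δp = -0.00023)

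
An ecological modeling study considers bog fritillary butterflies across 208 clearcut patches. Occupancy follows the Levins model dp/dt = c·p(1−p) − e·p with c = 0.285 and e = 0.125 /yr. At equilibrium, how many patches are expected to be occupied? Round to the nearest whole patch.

117

p* = 1 − e/c = 1 − 0.125/0.285 = 0.5614.
Expected occupied patches = N × p* = 208 × 0.5614 = 116.77 ≈ 117.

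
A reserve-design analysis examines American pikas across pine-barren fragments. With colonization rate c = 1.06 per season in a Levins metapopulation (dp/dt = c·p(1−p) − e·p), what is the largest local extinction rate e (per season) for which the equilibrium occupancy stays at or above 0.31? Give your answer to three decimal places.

1 − e/c ≥ 0.31 ⇒ e ≤ c(1 − 0.31) = 1.06 × 0.6900.
e_max = 0.7314.

0.731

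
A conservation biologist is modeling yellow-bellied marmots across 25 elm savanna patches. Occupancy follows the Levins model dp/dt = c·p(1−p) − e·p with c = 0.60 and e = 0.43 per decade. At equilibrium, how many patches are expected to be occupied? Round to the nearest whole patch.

p* = 1 − e/c = 1 − 0.43/0.60 = 0.2833.
Expected occupied patches = N × p* = 25 × 0.2833 = 7.08 ≈ 7.

7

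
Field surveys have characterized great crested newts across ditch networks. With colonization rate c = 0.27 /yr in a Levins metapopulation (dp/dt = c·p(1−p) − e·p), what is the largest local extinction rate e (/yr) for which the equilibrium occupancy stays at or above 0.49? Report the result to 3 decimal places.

0.138

1 − e/c ≥ 0.49 ⇒ e ≤ c(1 − 0.49) = 0.27 × 0.5100.
e_max = 0.1377.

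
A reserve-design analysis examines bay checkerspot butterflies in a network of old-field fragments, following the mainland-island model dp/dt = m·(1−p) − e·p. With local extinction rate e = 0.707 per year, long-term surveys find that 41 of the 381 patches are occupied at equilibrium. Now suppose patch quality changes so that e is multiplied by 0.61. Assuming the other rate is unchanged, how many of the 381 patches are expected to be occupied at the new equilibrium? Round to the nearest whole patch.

Observed p* = 41/381 = 0.10761.
Balance m(1−p*) = e·p* gives m = e·p*/(1−p*) = 0.707×0.10761/0.89239 = 0.08525.
New p* = m/(m+e) = 0.08525/(0.08525+0.43127) = 0.16505.
Expected occupied = 381 × 0.16505 = 62.88 ≈ 63.

63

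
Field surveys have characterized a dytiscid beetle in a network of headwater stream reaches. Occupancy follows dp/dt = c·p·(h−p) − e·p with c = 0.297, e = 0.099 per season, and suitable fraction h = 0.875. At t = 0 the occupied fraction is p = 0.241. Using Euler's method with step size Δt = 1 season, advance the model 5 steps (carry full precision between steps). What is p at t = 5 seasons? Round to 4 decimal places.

0.3483

Update rule: p ← p + [c·p·(h−p) − e·p]·Δt with Δt = 1.
p: 0.24100 → 0.26252  (Δp = +0.02152)
p: 0.26252 → 0.28429  (Δp = +0.02176)
p: 0.28429 → 0.30602  (Δp = +0.02173)
p: 0.30602 → 0.32743  (Δp = +0.02142)
p: 0.32743 → 0.34827  (Δp = +0.02083)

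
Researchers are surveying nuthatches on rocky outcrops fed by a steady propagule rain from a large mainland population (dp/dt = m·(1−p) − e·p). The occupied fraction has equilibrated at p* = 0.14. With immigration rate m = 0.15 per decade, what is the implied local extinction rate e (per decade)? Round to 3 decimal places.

At equilibrium m(1−p*) = e·p*, so e = m(1−p*)/p*.
e = 0.15 × 0.8600 / 0.14 = 0.9214.

0.921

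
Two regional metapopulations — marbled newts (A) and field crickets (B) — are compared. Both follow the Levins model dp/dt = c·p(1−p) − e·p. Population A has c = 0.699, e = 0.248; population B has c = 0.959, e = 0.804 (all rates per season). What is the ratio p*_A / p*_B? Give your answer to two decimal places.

A: p*_A = 1 − 0.248/0.699 = 0.6452.
B: p*_B = 1 − 0.804/0.959 = 0.1616.
p*_A / p*_B = 0.6452/0.1616 = 3.9920.

3.99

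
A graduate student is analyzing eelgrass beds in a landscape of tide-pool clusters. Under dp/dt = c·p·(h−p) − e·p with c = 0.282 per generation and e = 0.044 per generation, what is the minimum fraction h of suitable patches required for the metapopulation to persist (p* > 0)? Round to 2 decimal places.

0.16

p* = h − e/c is positive only when h > e/c.
h_min = e/c = 0.044/0.282 = 0.1560.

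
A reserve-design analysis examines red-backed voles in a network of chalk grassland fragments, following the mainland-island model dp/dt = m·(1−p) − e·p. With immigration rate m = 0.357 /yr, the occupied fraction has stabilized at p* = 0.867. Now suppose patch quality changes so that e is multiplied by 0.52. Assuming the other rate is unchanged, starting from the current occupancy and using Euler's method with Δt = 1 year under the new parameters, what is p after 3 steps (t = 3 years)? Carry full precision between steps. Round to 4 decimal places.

Balance m(1−p*) = e·p* gives e = m(1−p*)/p* = 0.357×0.13300/0.86700 = 0.05476.
Starting from p₀ = 0.86700; update p ← p + (dp/dt)·Δt with the new parameters.
t = 1: p = 0.86700 + (+0.02279) = 0.88979
t = 2: p = 0.88979 + (+0.01401) = 0.90380
t = 3: p = 0.90380 + (+0.00861) = 0.91240

0.9124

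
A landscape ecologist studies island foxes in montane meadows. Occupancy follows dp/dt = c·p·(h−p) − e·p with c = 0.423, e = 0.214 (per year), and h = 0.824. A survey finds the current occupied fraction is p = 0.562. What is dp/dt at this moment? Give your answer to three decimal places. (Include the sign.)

Colonization term: c·p·(h−p) = 0.423×0.562×0.2620 = 0.06228.
Extinction term: e·p = 0.12027.
dp/dt = 0.06228 − 0.12027 = -0.05798.

-0.058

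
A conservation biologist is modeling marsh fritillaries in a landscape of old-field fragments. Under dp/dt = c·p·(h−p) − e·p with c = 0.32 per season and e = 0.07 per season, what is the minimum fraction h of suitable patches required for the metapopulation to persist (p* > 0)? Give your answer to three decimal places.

p* = h − e/c is positive only when h > e/c.
h_min = e/c = 0.07/0.32 = 0.2188.

0.219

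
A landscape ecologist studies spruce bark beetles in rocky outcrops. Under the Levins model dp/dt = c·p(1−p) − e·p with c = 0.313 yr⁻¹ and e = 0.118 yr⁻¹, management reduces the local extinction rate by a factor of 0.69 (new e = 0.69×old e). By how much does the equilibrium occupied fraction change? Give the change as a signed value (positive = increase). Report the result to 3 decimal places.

Before: p* = 1 − 0.118/0.313 = 0.6230.
After the change, c = 0.313, e = 0.08142, so p* = 1 − 0.08142/0.313 = 0.7399.
Δp* = 0.7399 − 0.6230 = +0.1169.

0.117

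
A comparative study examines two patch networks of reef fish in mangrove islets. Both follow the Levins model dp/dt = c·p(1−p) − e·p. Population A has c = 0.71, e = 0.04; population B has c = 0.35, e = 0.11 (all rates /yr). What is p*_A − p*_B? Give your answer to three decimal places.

A: p*_A = 1 − 0.04/0.71 = 0.9437.
B: p*_B = 1 − 0.11/0.35 = 0.6857.
p*_A − p*_B = 0.9437 − 0.6857 = 0.2579.

0.258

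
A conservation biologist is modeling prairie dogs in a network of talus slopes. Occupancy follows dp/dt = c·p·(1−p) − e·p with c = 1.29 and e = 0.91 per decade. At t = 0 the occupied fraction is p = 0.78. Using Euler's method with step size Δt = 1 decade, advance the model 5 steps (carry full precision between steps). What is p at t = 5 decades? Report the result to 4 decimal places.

0.2941

Update rule: p ← p + [c·p·(1−p) − e·p]·Δt with Δt = 1.
p: 0.78000 → 0.29156  (Δp = -0.48844)
p: 0.29156 → 0.29270  (Δp = +0.00113)
p: 0.29270 → 0.29340  (Δp = +0.00071)
p: 0.29340 → 0.29385  (Δp = +0.00044)
p: 0.29385 → 0.29412  (Δp = +0.00028)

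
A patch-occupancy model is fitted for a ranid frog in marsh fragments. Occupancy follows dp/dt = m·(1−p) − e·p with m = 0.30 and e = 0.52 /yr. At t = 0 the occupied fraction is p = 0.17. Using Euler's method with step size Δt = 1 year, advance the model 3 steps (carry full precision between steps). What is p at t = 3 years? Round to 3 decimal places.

Update rule: p ← p + [m·(1−p) − e·p]·Δt with Δt = 1.
p: 0.17000 → 0.33060  (Δp = +0.16060)
p: 0.33060 → 0.35951  (Δp = +0.02891)
p: 0.35951 → 0.36471  (Δp = +0.00520)

0.365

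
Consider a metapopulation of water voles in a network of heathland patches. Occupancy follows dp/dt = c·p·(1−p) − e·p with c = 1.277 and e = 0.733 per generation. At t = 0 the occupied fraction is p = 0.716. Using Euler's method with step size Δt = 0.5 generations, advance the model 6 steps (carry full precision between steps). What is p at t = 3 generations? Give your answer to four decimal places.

Update rule: p ← p + [c·p·(1−p) − e·p]·Δt with Δt = 0.5.
  1  |  dp/dt·Δt = -0.132579  |  p_1 = 0.583421
  2  |  dp/dt·Δt = -0.058642  |  p_2 = 0.524779
  3  |  dp/dt·Δt = -0.033099  |  p_3 = 0.491680
  4  |  dp/dt·Δt = -0.020620  |  p_4 = 0.471060
  5  |  dp/dt·Δt = -0.013553  |  p_5 = 0.457507
  6  |  dp/dt·Δt = -0.009204  |  p_6 = 0.448303

0.4483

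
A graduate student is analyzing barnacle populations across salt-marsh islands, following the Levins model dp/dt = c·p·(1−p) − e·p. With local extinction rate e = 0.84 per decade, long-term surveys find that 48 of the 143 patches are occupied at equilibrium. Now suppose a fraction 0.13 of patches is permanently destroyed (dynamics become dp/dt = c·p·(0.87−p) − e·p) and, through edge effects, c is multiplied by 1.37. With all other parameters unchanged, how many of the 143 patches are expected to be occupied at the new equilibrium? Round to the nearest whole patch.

55

Observed p* = 48/143 = 0.33566.
Balance c(1−p*) = e gives c = e/(1 − 0.33566) = 0.84/0.66434 = 1.26441.
New p* = 0.87 − e/c = 0.87 − 0.84000/1.73224 = 0.38508.
Expected occupied = 143 × 0.38508 = 55.07 ≈ 55.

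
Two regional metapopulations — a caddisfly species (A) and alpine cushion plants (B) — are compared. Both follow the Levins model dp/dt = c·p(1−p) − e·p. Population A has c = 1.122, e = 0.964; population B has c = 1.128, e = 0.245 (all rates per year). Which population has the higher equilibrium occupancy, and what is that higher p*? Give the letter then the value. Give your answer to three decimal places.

A: p*_A = 1 − 0.964/1.122 = 0.1408.
B: p*_B = 1 − 0.245/1.128 = 0.7828.
B is higher at 0.7828.

B, 0.783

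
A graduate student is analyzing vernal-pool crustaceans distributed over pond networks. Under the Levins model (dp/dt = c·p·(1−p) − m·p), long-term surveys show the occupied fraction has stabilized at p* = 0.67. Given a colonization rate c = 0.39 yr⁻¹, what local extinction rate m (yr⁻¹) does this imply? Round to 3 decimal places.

At equilibrium c(1−p*) = m.
m = 0.39 × (1 − 0.67) = 0.39 × 0.3300 = 0.1287.

0.129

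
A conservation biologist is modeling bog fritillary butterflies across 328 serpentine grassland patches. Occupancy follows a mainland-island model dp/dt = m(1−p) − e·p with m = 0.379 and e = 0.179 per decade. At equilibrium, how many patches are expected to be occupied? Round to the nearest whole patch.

223

p* = m/(m+e) = 0.379/0.5580 = 0.6792.
Expected occupied patches = N × p* = 328 × 0.6792 = 222.78 ≈ 223.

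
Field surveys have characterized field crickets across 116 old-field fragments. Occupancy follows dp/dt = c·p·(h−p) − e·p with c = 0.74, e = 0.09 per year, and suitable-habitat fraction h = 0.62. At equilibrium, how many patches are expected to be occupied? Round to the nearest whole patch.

58

p* = h − e/c = 0.62 − 0.1216 = 0.4984.
Expected occupied patches = N × p* = 116 × 0.4984 = 57.81 ≈ 58.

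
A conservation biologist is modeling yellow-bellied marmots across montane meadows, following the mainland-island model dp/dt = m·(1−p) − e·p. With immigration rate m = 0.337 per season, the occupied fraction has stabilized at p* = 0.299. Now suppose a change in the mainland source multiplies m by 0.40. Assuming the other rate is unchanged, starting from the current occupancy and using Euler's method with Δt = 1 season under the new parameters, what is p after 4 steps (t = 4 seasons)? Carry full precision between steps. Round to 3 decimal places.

Balance m(1−p*) = e·p* gives e = m(1−p*)/p* = 0.337×0.70100/0.29900 = 0.79009.
Starting from p₀ = 0.29900; update p ← p + (dp/dt)·Δt with the new parameters.
  1  |  dp/dt·Δt = -0.141742  |  p_1 = 0.157258
  2  |  dp/dt·Δt = -0.010646  |  p_2 = 0.146612
  3  |  dp/dt·Δt = -0.000800  |  p_3 = 0.145812
  4  |  dp/dt·Δt = -0.000060  |  p_4 = 0.145752

0.146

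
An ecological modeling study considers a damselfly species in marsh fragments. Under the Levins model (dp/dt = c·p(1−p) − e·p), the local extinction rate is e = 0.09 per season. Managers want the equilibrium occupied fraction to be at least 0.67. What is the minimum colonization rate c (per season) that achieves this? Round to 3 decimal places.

0.273

p* = 1 − e/c ≥ 0.67 requires e/c ≤ 0.3300, i.e. c ≥ e/0.3300.
c_min = 0.09/0.3300 = 0.2727.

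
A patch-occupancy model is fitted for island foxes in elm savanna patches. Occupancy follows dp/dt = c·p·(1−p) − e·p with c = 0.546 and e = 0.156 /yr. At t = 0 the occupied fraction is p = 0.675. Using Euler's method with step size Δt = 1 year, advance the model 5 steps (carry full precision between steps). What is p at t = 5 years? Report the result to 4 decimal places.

Update rule: p ← p + [c·p·(1−p) − e·p]·Δt with Δt = 1.
t = 1: p = 0.67500 + (+0.01448) = 0.68948
t = 2: p = 0.68948 + (+0.00934) = 0.69882
t = 3: p = 0.69882 + (+0.00590) = 0.70472
t = 4: p = 0.70472 + (+0.00368) = 0.70840
t = 5: p = 0.70840 + (+0.00228) = 0.71068

0.7107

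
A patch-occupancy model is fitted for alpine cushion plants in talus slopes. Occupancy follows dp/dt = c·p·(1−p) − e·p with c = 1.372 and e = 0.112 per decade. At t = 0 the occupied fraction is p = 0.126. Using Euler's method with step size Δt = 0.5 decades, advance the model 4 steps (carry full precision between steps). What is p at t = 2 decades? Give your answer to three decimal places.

0.560

Update rule: p ← p + [c·p·(1−p) − e·p]·Δt with Δt = 0.5.
  1  |  dp/dt·Δt = +0.068489  |  p_1 = 0.194489
  2  |  dp/dt·Δt = +0.096579  |  p_2 = 0.291069
  3  |  dp/dt·Δt = +0.125255  |  p_3 = 0.416323
  4  |  dp/dt·Δt = +0.143383  |  p_4 = 0.559706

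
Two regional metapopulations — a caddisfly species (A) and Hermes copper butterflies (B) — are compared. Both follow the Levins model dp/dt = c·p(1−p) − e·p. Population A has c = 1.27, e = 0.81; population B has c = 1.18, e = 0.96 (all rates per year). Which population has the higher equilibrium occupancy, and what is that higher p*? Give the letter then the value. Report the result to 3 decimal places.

A: p*_A = 1 − 0.81/1.27 = 0.3622.
B: p*_B = 1 − 0.96/1.18 = 0.1864.
A is higher at 0.3622.

A, 0.362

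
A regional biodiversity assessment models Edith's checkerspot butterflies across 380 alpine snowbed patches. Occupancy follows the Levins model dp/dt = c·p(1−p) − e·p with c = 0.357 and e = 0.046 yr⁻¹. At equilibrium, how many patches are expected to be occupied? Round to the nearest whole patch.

p* = 1 − e/c = 1 − 0.046/0.357 = 0.8711.
Expected occupied patches = N × p* = 380 × 0.8711 = 331.04 ≈ 331.

331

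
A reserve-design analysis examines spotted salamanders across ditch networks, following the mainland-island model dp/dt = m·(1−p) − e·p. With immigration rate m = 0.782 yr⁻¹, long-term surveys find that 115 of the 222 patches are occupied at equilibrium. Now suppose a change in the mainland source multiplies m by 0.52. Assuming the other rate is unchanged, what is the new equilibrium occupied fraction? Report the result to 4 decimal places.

0.3585

Observed p* = 115/222 = 0.51802.
Balance m(1−p*) = e·p* gives e = m(1−p*)/p* = 0.782×0.48198/0.51802 = 0.72759.
New p* = m/(m+e) = 0.40664/(0.40664+0.72759) = 0.35852.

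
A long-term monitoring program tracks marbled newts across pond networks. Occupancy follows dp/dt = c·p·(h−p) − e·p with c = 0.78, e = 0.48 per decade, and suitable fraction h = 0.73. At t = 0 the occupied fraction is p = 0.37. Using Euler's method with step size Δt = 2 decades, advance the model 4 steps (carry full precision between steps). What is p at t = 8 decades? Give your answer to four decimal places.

Update rule: p ← p + [c·p·(h−p) − e·p]·Δt with Δt = 2.
t = 2: p = 0.37000 + (-0.14741) = 0.22259
t = 4: p = 0.22259 + (-0.03749) = 0.18510
t = 6: p = 0.18510 + (-0.02035) = 0.16475
t = 8: p = 0.16475 + (-0.01288) = 0.15186

0.1519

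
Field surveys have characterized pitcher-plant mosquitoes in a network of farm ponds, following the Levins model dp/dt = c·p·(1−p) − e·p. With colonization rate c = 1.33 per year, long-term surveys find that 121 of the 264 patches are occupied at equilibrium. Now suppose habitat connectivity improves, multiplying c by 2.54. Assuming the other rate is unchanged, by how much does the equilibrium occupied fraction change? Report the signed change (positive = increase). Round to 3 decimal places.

Observed p* = 121/264 = 0.45833.
Balance c(1−p*) = e gives e = 1.33×(1 − 0.45833) = 0.72042.
New p* = 1 − e/c = 1 − 0.72042/3.37820 = 0.78674.
Δp* = 0.78674 − 0.45833 = +0.32841.

0.328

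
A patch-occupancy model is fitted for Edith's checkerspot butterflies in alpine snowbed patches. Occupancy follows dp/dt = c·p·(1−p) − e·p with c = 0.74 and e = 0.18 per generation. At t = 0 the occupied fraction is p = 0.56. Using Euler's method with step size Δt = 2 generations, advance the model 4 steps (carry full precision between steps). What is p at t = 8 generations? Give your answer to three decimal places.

Update rule: p ← p + [c·p·(1−p) − e·p]·Δt with Δt = 2.
p: 0.56000 → 0.72307  (Δp = +0.16307)
p: 0.72307 → 0.75912  (Δp = +0.03605)
p: 0.75912 → 0.75646  (Δp = -0.00265)
p: 0.75646 → 0.75679  (Δp = +0.00033)

0.757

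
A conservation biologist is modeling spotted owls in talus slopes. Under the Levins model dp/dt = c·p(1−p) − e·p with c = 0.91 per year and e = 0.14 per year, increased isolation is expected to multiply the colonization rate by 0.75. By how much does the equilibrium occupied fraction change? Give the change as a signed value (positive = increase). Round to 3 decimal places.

-0.051

Before: p* = 1 − 0.14/0.91 = 0.8462.
After the change, c = 0.6825, e = 0.14, so p* = 1 − 0.14/0.6825 = 0.7949.
Δp* = 0.7949 − 0.8462 = -0.0513.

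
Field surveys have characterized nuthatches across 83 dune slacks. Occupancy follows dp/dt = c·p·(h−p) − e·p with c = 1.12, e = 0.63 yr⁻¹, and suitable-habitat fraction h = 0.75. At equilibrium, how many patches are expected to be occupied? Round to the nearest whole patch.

16

p* = h − e/c = 0.75 − 0.5625 = 0.1875.
Expected occupied patches = N × p* = 83 × 0.1875 = 15.56 ≈ 16.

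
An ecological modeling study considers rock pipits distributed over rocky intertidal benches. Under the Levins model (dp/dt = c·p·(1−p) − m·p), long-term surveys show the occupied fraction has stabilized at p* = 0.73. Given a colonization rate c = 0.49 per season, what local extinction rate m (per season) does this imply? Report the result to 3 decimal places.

At equilibrium c(1−p*) = m.
m = 0.49 × (1 − 0.73) = 0.49 × 0.2700 = 0.1323.

0.132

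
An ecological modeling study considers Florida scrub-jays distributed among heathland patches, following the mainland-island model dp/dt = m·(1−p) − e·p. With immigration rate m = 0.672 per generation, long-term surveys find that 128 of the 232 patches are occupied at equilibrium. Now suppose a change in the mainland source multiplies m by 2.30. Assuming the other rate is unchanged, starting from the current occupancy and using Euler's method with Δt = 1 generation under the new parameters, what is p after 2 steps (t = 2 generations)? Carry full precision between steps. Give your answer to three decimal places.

0.516

Observed p* = 128/232 = 0.55172.
Balance m(1−p*) = e·p* gives e = m(1−p*)/p* = 0.672×0.44828/0.55172 = 0.54600.
Starting from p₀ = 0.55172; update p ← p + (dp/dt)·Δt with the new parameters.
  1  |  dp/dt·Δt = +0.391614  |  p_1 = 0.943338
  2  |  dp/dt·Δt = -0.427486  |  p_2 = 0.515852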